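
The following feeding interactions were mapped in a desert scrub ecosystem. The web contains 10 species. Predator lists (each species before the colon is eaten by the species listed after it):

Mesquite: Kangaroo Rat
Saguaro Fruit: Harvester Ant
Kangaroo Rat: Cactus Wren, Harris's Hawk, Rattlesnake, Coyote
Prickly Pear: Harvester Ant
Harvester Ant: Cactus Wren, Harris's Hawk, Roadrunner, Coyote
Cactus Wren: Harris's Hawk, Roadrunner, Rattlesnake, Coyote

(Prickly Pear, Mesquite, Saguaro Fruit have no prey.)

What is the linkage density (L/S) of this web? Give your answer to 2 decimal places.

There are L = 15 links among S = 10 species.
L/S = 15/10 = 1.5000 ≈ 1.50.

L/S = 1.50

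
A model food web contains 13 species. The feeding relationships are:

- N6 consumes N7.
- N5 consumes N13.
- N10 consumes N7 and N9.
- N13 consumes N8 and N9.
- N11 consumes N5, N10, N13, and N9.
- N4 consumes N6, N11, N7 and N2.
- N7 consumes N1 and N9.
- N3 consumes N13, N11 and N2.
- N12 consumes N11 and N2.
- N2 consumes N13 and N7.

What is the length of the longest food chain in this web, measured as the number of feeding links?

4 links

One longest chain: N1 → N7 → N10 → N11 → N4.
It has 5 species and 4 links.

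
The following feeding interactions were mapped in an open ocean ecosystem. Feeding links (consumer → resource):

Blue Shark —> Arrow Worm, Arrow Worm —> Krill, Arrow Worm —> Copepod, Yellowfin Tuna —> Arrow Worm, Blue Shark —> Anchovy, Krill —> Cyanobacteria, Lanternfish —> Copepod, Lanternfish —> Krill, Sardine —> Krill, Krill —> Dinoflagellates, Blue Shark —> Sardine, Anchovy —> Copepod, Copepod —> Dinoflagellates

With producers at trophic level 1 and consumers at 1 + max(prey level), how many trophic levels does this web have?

4

Producers (level 1): Cyanobacteria, Dinoflagellates.
Dinoflagellates → Copepod → Anchovy → Blue Shark gives Blue Shark level 4.
No species has a prey at level 4, so no species reaches level 5.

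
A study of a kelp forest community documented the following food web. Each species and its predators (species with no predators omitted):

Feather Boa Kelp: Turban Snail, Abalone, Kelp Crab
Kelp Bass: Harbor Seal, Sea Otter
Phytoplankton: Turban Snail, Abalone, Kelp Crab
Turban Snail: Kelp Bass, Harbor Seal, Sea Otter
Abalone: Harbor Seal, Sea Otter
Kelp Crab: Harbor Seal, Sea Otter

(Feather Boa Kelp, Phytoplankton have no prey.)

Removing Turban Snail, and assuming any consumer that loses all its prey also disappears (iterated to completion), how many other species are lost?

1

Remove Turban Snail.
Round 1: Kelp Bass (all prey gone) → extinct.
No further losses. Total secondary extinctions: 1.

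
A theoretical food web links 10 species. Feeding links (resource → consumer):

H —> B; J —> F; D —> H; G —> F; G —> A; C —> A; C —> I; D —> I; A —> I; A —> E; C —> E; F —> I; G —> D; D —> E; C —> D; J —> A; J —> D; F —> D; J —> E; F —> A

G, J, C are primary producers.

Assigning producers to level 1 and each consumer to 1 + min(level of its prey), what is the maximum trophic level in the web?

Producers (level 1): G, J, C.
Following each consumer down to its lowest-level prey: G → D → H → B (levels 1 through 4).
All prey of B (H 3) are at level 3 or above, so B is at level 1 + 3 = 4.
Every consumer has at least one prey at level 3 or below, so none exceeds level 4.

4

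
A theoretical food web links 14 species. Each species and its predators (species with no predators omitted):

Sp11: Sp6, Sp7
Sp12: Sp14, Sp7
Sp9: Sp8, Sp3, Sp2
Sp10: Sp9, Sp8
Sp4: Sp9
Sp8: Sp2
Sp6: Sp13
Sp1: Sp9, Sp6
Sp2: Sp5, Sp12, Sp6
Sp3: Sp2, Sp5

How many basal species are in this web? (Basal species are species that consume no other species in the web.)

4

Basal species (no prey listed): Sp10, Sp1, Sp4, Sp11.
Count: 4.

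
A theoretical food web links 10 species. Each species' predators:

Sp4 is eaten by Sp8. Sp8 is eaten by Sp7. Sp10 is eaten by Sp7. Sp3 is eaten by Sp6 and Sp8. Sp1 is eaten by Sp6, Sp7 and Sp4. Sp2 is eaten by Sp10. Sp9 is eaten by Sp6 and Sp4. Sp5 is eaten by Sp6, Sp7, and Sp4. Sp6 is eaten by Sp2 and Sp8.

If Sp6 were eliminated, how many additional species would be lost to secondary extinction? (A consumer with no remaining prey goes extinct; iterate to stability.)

2

Remove Sp6.
Round 1: Sp2 (all prey gone) → extinct.
Round 2: Sp10 (all prey gone) → extinct.
No further losses. Total secondary extinctions: 2.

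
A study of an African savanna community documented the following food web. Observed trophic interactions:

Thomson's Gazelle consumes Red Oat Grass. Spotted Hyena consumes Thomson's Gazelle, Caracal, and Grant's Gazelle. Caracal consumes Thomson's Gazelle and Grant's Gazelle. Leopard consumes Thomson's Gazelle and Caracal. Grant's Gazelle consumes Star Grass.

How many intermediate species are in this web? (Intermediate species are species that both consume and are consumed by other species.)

Intermediate species (has both prey and predators): Grant's Gazelle, Thomson's Gazelle, Caracal.
Count: 3.

3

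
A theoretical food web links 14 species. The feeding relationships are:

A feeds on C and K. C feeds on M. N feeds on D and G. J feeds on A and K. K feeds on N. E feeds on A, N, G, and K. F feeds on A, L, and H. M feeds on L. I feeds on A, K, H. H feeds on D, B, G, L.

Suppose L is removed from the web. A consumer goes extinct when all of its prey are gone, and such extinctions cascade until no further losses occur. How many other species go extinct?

Remove L.
Round 1: M (all prey gone) → extinct.
Round 2: C (all prey gone) → extinct.
No further losses. Total secondary extinctions: 2.

2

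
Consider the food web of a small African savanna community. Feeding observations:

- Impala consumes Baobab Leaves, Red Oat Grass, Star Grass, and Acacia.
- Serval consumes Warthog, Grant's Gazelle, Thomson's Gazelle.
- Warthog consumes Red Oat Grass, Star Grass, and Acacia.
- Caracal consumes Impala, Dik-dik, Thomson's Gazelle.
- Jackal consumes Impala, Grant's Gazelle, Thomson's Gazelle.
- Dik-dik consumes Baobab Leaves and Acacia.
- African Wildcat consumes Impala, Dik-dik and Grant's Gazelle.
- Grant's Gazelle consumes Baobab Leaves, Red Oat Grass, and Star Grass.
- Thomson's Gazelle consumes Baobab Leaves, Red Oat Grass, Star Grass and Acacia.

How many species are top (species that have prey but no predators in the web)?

Top species (has prey, but nothing eats it): Caracal, Serval, African Wildcat, Jackal.
Count: 4.

4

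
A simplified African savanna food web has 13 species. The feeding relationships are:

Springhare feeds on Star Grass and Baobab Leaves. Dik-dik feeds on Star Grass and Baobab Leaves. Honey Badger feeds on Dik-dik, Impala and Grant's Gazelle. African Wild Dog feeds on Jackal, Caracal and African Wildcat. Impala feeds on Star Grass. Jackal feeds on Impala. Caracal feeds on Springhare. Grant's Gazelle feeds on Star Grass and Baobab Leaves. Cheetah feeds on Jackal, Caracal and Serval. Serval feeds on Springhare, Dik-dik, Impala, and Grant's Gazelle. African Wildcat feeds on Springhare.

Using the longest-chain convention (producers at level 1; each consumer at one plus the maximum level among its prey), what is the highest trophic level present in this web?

4

Producers (level 1): Star Grass, Baobab Leaves.
Star Grass → Springhare → African Wildcat → African Wild Dog gives African Wild Dog level 4.
No species has a prey at level 4, so no species reaches level 5.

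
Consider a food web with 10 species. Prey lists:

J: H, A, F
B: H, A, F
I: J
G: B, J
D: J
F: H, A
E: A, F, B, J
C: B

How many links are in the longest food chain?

3 links

One longest chain: H → F → B → C.
It has 4 species and 3 links.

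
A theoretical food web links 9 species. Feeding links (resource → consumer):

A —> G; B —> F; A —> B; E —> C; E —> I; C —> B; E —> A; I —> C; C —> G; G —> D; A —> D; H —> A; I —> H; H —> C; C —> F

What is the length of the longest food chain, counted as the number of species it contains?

6 species

One longest chain: E → I → H → C → G → D.
It has 6 species and 5 links.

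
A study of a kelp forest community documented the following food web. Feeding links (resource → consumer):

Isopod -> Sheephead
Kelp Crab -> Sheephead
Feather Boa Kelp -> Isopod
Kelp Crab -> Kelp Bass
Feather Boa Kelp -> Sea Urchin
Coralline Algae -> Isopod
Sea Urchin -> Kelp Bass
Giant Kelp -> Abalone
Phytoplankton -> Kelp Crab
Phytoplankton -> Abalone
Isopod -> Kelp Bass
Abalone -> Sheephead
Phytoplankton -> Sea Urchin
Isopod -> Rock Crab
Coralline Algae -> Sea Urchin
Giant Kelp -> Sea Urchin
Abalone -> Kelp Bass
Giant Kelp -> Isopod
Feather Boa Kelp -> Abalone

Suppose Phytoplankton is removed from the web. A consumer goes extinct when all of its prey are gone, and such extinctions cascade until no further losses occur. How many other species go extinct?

Remove Phytoplankton.
Round 1: Kelp Crab (all prey gone) → extinct.
No further losses. Total secondary extinctions: 1.

1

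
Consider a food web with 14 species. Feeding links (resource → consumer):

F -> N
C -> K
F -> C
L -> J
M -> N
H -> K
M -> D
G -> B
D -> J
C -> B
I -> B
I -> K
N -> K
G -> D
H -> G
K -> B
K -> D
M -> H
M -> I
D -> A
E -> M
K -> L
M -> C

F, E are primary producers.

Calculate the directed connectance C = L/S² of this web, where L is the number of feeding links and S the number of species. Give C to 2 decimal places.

The web has S = 14 species and L = 23 feeding links.
C = L / S² = 23 / 196 = 0.1173 ≈ 0.12.

C = 0.12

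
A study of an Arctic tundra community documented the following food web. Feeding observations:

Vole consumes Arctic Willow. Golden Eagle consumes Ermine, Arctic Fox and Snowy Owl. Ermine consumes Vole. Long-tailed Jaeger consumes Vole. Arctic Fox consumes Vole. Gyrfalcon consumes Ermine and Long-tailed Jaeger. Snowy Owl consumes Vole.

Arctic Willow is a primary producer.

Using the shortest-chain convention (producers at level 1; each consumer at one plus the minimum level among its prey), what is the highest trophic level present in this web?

Producers (level 1): Arctic Willow.
Following each consumer down to its lowest-level prey: Arctic Willow → Vole → Long-tailed Jaeger → Gyrfalcon (levels 1 through 4).
All prey of Gyrfalcon (Long-tailed Jaeger 3, Ermine 3) are at level 3 or above, so Gyrfalcon is at level 1 + 3 = 4.
Every consumer has at least one prey at level 3 or below, so none exceeds level 4.

4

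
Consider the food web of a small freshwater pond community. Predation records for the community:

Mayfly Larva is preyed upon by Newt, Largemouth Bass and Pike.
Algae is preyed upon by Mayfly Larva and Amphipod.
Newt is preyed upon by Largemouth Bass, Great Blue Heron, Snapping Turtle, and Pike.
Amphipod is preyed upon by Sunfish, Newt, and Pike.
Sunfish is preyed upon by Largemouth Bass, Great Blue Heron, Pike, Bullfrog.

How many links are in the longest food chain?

3 links

One longest chain: Algae → Amphipod → Newt → Great Blue Heron.
It has 4 species and 3 links.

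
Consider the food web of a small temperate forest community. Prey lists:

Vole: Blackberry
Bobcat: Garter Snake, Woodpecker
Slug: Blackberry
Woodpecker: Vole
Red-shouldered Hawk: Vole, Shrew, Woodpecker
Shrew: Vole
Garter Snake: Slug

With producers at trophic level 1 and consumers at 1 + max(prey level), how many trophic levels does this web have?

4

Producers (level 1): Blackberry.
Blackberry → Slug → Garter Snake → Bobcat gives Bobcat level 4.
No species has a prey at level 4, so no species reaches level 5.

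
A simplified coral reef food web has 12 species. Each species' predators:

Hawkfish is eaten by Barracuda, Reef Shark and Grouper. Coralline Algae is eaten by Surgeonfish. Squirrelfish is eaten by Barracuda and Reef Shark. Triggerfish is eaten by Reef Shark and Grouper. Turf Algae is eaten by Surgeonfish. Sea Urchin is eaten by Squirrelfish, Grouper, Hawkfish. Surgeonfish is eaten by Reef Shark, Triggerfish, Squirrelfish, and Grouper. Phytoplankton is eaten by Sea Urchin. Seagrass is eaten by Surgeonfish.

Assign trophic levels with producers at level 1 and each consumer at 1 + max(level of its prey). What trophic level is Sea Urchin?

Trophic level 2

Phytoplankton is a producer → level 1.
Sea Urchin eats Phytoplankton → level 2.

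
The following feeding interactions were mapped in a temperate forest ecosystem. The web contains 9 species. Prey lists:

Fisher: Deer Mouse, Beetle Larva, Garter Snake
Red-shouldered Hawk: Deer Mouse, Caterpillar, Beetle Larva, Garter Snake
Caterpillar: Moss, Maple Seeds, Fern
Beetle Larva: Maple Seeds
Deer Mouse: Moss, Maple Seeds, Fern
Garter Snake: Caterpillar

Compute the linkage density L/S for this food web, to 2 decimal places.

L/S = 1.67

There are L = 15 links among S = 9 species.
L/S = 15/9 = 1.6667 ≈ 1.67.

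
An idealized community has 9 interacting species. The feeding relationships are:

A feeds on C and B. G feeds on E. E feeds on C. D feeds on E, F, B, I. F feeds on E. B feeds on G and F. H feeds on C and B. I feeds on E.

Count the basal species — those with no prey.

Basal species (no prey listed): C.
Count: 1.

1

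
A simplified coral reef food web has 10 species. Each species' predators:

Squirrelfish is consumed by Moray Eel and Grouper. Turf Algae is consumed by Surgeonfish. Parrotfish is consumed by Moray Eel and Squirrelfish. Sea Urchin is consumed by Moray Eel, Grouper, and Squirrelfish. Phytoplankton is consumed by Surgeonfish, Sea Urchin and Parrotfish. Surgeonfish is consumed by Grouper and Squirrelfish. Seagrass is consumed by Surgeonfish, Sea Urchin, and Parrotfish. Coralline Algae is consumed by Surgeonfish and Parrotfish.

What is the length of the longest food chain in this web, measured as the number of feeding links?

One longest chain: Turf Algae → Surgeonfish → Squirrelfish → Moray Eel.
It has 4 species and 3 links.

3 links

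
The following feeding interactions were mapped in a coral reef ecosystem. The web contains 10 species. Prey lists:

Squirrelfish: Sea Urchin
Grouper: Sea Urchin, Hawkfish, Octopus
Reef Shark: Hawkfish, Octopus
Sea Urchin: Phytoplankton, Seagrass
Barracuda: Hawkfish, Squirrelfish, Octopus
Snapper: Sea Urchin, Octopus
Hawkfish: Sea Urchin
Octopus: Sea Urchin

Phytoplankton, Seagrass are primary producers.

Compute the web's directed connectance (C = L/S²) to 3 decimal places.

The web has S = 10 species and L = 15 feeding links.
C = L / S² = 15 / 100 = 0.1500 ≈ 0.150.

C = 0.150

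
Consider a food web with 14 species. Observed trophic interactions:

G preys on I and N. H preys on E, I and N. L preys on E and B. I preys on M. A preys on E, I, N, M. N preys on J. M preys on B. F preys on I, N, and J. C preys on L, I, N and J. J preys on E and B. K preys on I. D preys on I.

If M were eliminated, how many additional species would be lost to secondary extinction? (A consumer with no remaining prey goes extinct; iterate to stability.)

Remove M.
Round 1: I (all prey gone) → extinct.
Round 2: K (all prey gone), D (all prey gone) → extinct.
No further losses. Total secondary extinctions: 3.

3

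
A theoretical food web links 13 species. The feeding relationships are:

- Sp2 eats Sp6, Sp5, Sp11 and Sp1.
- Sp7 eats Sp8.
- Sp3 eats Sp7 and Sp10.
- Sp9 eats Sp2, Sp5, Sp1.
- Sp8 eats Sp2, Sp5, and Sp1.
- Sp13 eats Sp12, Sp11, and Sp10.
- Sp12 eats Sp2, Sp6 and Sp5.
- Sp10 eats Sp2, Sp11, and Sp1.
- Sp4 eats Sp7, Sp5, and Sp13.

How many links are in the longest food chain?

One longest chain: Sp11 → Sp2 → Sp8 → Sp7 → Sp3.
It has 5 species and 4 links.

4 links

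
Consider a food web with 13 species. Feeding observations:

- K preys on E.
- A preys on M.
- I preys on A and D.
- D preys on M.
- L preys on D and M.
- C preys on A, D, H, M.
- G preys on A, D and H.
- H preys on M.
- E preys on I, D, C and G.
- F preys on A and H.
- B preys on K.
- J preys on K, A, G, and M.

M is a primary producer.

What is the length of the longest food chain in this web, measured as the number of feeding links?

One longest chain: M → D → C → E → K → B.
It has 6 species and 5 links.

5 links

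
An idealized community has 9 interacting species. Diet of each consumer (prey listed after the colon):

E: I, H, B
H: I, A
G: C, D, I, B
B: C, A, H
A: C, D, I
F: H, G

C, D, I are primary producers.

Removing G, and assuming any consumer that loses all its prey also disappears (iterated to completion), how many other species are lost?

0

Remove G.
Every predator of it retains at least one other prey: F still has H.
No consumer loses all prey, so no secondary extinctions occur.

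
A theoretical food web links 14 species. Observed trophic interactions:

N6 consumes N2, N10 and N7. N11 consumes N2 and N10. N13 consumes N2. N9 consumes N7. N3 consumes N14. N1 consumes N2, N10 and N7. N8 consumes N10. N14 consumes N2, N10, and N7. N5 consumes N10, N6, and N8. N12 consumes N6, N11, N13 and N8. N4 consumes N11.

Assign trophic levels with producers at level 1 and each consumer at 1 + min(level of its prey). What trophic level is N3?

N2 is a producer → level 1.
N14 eats N2 → level 2.
N3 eats N14 → level 3.
No prey of N3 is below level 2, so 3 is the minimum.

Trophic level 3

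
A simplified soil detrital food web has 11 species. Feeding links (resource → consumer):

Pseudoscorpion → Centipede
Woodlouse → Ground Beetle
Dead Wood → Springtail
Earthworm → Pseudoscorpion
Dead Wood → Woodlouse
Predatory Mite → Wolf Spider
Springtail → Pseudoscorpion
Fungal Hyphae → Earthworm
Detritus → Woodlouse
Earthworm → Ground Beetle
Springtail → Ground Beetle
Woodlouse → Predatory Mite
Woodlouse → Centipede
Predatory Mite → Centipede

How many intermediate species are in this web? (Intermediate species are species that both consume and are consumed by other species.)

5

Intermediate species (has both prey and predators): Woodlouse, Earthworm, Springtail, Pseudoscorpion, Predatory Mite.
Count: 5.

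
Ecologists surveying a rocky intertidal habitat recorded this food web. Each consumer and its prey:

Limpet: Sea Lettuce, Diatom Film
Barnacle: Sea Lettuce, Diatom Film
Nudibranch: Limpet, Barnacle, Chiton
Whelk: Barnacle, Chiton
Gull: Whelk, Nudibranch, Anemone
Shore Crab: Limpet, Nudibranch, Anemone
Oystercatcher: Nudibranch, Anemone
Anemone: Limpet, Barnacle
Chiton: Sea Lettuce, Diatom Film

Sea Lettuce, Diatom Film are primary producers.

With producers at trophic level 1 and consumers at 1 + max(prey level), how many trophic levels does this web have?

Producers (level 1): Sea Lettuce, Diatom Film.
Sea Lettuce → Limpet → Nudibranch → Shore Crab gives Shore Crab level 4.
No species has a prey at level 4, so no species reaches level 5.

4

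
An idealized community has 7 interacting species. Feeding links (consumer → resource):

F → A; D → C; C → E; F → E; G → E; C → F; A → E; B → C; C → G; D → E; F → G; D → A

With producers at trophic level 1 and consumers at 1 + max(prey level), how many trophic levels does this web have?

Producers (level 1): E.
E → G → F → C → B gives B level 5.
No species has a prey at level 5, so no species reaches level 6.

5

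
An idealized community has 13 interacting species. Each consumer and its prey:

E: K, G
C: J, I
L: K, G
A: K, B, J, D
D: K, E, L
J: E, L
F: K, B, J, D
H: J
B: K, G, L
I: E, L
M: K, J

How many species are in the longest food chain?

4 species

One longest chain: K → L → B → F.
It has 4 species and 3 links.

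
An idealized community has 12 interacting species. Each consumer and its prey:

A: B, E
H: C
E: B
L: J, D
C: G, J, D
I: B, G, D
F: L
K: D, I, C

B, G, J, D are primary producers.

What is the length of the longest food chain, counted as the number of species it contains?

One longest chain: J → L → F.
It has 3 species and 2 links.

3 species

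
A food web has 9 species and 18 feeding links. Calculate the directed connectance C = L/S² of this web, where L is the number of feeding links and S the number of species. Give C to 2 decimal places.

C = 0.22

The web has S = 9 species and L = 18 feeding links.
C = L / S² = 18 / 81 = 0.2222 ≈ 0.22.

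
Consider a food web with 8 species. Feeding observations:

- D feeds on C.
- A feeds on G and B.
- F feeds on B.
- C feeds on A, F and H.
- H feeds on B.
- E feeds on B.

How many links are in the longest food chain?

One longest chain: B → A → C → D.
It has 4 species and 3 links.

3 links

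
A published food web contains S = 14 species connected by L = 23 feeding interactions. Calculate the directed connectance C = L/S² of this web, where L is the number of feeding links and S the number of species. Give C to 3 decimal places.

The web has S = 14 species and L = 23 feeding links.
C = L / S² = 23 / 196 = 0.1173 ≈ 0.117.

C = 0.117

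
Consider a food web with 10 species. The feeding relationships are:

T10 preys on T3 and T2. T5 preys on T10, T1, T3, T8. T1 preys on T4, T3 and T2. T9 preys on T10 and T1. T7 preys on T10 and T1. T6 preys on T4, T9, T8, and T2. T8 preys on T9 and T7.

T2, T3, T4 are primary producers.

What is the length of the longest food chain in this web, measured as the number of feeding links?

One longest chain: T2 → T1 → T9 → T8 → T6.
It has 5 species and 4 links.

4 links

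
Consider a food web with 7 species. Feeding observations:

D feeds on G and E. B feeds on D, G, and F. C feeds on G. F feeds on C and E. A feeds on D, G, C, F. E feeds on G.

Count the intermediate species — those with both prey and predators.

4

Intermediate species (has both prey and predators): E, C, F, D.
Count: 4.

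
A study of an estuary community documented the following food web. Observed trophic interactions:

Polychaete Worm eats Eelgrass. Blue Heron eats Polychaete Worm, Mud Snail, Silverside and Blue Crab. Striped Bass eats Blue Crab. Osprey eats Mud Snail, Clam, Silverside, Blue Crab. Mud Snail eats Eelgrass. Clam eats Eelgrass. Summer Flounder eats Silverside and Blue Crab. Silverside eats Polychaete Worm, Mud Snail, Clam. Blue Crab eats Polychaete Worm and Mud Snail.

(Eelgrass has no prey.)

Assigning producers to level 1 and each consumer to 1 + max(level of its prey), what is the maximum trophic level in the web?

Producers (level 1): Eelgrass.
Eelgrass → Clam → Silverside → Osprey gives Osprey level 4.
No species has a prey at level 4, so no species reaches level 5.

4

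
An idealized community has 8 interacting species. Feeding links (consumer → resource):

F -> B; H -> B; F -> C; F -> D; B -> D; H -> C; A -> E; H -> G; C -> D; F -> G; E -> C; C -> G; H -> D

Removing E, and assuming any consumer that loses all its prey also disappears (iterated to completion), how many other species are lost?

1

Remove E.
Round 1: A (all prey gone) → extinct.
No further losses. Total secondary extinctions: 1.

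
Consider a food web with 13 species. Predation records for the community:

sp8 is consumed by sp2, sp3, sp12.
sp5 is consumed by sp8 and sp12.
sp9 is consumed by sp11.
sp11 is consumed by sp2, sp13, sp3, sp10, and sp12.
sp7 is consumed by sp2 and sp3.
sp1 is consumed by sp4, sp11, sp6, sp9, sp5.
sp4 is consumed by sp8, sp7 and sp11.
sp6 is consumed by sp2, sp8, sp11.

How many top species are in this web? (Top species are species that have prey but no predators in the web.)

Top species (has prey, but nothing eats it): sp13, sp12, sp2, sp10, sp3.
Count: 5.

5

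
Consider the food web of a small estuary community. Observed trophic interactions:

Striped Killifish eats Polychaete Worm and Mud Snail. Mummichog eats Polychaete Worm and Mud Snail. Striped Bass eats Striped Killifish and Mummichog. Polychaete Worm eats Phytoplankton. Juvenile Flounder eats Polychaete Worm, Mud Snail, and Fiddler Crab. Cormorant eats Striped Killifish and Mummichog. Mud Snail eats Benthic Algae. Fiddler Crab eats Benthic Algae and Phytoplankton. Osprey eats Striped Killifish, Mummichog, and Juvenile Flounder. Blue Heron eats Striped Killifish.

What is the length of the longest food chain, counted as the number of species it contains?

4 species

One longest chain: Phytoplankton → Polychaete Worm → Striped Killifish → Striped Bass.
It has 4 species and 3 links.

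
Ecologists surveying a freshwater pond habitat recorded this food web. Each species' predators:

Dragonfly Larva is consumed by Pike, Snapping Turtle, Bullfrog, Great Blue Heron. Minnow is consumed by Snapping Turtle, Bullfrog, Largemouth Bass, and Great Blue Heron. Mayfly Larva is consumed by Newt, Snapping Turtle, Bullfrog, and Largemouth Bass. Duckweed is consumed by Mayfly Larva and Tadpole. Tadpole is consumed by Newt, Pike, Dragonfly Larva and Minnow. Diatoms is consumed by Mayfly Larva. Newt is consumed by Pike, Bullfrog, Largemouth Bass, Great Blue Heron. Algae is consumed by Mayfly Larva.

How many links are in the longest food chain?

One longest chain: Duckweed → Tadpole → Dragonfly Larva → Snapping Turtle.
It has 4 species and 3 links.

3 links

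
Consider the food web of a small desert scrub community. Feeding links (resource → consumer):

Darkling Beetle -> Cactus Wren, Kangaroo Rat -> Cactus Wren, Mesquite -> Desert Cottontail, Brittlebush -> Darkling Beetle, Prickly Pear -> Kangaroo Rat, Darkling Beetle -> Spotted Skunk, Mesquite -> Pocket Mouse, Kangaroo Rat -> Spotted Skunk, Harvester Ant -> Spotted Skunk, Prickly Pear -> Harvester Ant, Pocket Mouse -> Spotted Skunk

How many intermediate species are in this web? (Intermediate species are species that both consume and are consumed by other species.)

Intermediate species (has both prey and predators): Harvester Ant, Pocket Mouse, Darkling Beetle, Kangaroo Rat.
Count: 4.

4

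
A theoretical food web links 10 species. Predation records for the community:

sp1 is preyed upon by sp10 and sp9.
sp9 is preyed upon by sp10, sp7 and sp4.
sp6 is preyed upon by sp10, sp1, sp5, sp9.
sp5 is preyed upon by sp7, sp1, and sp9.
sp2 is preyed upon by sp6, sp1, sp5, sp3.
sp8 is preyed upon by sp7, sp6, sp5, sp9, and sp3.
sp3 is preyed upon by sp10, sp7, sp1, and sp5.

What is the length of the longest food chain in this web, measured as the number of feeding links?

5 links

One longest chain: sp2 → sp6 → sp5 → sp1 → sp9 → sp10.
It has 6 species and 5 links.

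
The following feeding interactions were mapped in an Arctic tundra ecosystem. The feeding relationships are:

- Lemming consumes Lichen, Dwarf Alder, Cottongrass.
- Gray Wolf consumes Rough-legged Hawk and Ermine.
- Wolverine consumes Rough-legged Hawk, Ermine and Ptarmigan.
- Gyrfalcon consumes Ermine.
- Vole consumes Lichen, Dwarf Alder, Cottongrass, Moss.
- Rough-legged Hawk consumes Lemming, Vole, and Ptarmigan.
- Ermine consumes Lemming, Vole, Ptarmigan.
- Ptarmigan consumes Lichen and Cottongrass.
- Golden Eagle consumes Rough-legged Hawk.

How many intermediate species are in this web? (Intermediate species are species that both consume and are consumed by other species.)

Intermediate species (has both prey and predators): Vole, Lemming, Ptarmigan, Rough-legged Hawk, Ermine.
Count: 5.

5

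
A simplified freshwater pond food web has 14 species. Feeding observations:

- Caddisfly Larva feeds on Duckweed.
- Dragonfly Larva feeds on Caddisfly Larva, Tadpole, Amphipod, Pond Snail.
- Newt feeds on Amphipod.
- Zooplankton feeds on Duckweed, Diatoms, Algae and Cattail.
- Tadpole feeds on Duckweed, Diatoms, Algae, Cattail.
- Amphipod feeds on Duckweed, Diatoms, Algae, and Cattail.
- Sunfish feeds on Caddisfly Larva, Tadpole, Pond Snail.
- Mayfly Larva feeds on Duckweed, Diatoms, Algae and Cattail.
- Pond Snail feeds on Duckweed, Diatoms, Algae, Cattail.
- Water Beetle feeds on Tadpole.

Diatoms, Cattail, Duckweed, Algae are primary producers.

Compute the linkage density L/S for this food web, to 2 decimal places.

There are L = 30 links among S = 14 species.
L/S = 30/14 = 2.1429 ≈ 2.14.

L/S = 2.14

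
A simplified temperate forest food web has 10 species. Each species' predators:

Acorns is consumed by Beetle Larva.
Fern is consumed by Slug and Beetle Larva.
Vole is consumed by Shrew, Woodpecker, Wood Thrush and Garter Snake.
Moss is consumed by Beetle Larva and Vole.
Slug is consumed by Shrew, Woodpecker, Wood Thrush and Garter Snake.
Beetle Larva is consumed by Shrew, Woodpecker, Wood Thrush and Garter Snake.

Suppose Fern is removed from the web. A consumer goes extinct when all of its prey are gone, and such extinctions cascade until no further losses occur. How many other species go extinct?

1

Remove Fern.
Round 1: Slug (all prey gone) → extinct.
No further losses. Total secondary extinctions: 1.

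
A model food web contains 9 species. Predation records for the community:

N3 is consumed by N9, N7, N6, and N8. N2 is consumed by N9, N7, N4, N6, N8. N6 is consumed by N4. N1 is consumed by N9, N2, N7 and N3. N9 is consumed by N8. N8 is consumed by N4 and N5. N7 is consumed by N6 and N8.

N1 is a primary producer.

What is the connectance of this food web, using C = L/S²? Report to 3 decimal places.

The web has S = 9 species and L = 19 feeding links.
C = L / S² = 19 / 81 = 0.2346 ≈ 0.235.

C = 0.235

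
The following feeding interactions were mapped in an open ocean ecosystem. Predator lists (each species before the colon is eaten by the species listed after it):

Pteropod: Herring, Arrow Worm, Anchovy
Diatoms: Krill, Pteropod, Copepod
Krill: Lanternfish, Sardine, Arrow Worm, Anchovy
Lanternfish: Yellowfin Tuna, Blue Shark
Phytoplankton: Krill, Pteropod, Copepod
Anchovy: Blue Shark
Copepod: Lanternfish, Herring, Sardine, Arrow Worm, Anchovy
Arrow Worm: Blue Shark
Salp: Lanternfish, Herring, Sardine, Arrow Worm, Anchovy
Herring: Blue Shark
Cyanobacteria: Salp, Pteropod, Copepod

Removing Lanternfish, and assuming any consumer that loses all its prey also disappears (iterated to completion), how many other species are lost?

Remove Lanternfish.
Round 1: Yellowfin Tuna (all prey gone) → extinct.
No further losses. Total secondary extinctions: 1.

1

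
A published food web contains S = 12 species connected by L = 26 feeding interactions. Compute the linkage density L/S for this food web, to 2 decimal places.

L/S = 2.17

There are L = 26 links among S = 12 species.
L/S = 26/12 = 2.1667 ≈ 2.17.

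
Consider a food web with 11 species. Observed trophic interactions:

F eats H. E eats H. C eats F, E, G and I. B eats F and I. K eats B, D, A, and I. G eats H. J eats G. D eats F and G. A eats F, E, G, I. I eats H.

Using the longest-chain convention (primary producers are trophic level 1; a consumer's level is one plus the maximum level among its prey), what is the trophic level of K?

Trophic level 4

H is a producer → level 1.
G eats H → level 2.
D eats G (level 2); other prey at levels: F 2 → level 3.
K eats D (level 3); other prey at levels: I 2, B 3, A 3 → level 4.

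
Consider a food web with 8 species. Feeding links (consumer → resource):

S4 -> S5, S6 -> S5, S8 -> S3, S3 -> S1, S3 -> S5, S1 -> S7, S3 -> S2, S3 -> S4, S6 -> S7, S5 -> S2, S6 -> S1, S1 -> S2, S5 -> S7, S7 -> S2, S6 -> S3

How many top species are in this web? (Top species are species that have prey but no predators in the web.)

2

Top species (has prey, but nothing eats it): S6, S8.
Count: 2.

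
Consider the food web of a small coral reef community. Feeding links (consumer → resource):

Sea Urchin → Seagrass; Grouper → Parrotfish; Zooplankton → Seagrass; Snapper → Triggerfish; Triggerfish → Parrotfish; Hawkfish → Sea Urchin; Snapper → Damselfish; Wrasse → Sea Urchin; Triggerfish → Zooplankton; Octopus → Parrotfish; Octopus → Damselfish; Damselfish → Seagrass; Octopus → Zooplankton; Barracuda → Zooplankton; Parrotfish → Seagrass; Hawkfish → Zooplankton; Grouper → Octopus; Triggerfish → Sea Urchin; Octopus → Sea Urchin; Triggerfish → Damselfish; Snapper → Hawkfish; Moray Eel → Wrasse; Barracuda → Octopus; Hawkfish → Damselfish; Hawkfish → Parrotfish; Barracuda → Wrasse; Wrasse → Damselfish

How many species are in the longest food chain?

One longest chain: Seagrass → Damselfish → Octopus → Grouper.
It has 4 species and 3 links.

4 species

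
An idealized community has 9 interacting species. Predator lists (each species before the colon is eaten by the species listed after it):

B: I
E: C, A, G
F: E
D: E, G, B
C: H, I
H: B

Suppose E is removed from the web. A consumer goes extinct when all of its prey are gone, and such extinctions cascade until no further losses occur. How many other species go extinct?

3

Remove E.
Round 1: C (all prey gone), A (all prey gone) → extinct.
Round 2: H (all prey gone) → extinct.
No further losses. Total secondary extinctions: 3.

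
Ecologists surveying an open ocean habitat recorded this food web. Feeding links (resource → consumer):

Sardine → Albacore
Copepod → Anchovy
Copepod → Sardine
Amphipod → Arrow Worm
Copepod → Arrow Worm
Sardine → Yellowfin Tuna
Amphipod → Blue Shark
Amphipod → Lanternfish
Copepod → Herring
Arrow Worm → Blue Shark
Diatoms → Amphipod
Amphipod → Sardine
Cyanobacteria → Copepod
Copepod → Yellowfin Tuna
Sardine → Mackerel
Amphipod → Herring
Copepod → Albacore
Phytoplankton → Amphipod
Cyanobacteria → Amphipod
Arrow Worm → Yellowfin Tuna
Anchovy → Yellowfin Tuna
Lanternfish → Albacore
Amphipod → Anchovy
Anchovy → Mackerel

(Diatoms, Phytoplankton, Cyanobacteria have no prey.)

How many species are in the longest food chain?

4 species

One longest chain: Cyanobacteria → Copepod → Sardine → Yellowfin Tuna.
It has 4 species and 3 links.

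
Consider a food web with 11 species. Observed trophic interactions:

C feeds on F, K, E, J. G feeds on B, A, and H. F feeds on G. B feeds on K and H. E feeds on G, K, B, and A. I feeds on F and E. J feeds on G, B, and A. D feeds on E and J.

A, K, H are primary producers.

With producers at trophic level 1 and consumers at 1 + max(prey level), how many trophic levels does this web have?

5

Producers (level 1): A, K, H.
K → B → G → F → I gives I level 5.
No species has a prey at level 5, so no species reaches level 6.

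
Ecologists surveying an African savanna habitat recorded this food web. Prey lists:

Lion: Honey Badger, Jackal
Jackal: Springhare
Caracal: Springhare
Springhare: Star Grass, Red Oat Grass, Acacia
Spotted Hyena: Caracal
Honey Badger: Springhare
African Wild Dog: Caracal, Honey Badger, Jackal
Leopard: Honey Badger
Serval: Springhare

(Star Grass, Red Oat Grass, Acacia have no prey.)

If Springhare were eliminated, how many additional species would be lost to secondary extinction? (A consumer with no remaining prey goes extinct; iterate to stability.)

Remove Springhare.
Round 1: Serval (all prey gone), Caracal (all prey gone), Honey Badger (all prey gone), Jackal (all prey gone) → extinct.
Round 2: Spotted Hyena (all prey gone), Lion (all prey gone), African Wild Dog (all prey gone), Leopard (all prey gone) → extinct.
No further losses. Total secondary extinctions: 8.

8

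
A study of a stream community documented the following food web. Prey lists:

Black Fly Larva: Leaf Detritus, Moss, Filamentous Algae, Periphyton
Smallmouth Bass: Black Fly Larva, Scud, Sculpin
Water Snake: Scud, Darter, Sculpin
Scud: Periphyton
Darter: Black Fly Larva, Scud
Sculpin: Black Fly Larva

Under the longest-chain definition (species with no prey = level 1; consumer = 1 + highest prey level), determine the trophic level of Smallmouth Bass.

Trophic level 4

Leaf Detritus has no prey (basal) → level 1.
Black Fly Larva eats Leaf Detritus (level 1); other prey at levels: Moss 1, Filamentous Algae 1, Periphyton 1 → level 2.
Sculpin eats Black Fly Larva → level 3.
Smallmouth Bass eats Sculpin (level 3); other prey at levels: Black Fly Larva 2, Scud 2 → level 4.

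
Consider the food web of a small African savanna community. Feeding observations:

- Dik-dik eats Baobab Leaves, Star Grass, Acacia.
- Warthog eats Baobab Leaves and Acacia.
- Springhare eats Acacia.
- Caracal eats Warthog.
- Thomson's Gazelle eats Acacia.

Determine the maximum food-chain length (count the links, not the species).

One longest chain: Acacia → Warthog → Caracal.
It has 3 species and 2 links.

2 links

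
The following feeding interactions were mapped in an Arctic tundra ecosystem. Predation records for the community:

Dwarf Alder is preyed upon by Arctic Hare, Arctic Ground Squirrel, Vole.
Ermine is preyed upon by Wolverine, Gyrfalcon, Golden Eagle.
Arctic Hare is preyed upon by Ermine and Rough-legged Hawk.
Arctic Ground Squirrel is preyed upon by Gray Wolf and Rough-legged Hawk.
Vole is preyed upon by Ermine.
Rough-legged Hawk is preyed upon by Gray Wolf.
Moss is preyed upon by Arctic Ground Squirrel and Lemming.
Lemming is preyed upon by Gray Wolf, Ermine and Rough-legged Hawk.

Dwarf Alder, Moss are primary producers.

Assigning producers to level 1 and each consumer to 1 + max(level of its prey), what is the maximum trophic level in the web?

4

Producers (level 1): Dwarf Alder, Moss.
Dwarf Alder → Arctic Hare → Rough-legged Hawk → Gray Wolf gives Gray Wolf level 4.
No species has a prey at level 4, so no species reaches level 5.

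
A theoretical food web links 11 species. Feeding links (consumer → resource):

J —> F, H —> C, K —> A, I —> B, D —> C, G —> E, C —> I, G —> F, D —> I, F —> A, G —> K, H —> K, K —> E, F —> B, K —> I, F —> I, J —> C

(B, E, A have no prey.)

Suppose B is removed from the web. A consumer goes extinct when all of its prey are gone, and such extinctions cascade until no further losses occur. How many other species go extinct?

Remove B.
Round 1: I (all prey gone) → extinct.
Round 2: C (all prey gone) → extinct.
Round 3: D (all prey gone) → extinct.
No further losses. Total secondary extinctions: 3.

3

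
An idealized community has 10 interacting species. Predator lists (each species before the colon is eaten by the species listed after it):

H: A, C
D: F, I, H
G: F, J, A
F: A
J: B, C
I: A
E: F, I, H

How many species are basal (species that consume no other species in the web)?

Basal species (no prey listed): G, E, D.
Count: 3.

3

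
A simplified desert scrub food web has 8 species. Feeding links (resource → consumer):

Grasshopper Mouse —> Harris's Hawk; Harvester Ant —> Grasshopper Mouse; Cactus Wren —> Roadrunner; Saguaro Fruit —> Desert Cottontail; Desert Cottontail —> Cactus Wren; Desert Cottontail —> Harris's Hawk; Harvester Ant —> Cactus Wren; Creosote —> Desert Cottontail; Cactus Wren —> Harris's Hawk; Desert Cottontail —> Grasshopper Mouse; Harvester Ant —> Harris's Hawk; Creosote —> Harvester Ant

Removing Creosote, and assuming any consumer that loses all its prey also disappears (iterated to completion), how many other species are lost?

1

Remove Creosote.
Round 1: Harvester Ant (all prey gone) → extinct.
No further losses. Total secondary extinctions: 1.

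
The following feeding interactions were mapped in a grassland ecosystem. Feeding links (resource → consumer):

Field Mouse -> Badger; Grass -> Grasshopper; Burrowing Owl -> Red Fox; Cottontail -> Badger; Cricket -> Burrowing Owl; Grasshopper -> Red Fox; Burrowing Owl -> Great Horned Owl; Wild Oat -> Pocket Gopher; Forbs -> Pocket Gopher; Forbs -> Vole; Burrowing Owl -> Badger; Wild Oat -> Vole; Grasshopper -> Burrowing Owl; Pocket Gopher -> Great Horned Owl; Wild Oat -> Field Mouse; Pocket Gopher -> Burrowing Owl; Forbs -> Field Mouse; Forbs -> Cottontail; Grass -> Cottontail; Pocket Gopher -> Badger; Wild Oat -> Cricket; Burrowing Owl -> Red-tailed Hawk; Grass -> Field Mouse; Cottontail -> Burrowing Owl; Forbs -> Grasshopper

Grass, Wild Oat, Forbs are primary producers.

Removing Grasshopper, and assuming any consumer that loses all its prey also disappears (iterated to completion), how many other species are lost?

Remove Grasshopper.
Every predator of it retains at least one other prey: Burrowing Owl still has Pocket Gopher, Cricket, Cottontail; Red Fox still has Burrowing Owl.
No consumer loses all prey, so no secondary extinctions occur.

0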